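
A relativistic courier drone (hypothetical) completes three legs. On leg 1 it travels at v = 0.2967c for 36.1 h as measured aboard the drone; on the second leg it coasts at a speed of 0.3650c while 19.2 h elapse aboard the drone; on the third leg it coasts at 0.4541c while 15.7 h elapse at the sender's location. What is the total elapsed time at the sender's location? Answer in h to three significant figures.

Δt = 74.1 h

Leg 1: γ = 1/√(1 − 0.2967²) = 1/√0.9120 = 1.047; Δt_1 = 1.047 × 36.1 = 37.80 h.
Leg 2: γ = 1/√(1 − 0.3650²) = 1/√0.8668 = 1.074; Δt_2 = 1.074 × 19.2 = 20.62 h.
Leg 3: 15.7 h is already measured at the sender's location.
Total: 37.80 + 20.62 + 15.70 h.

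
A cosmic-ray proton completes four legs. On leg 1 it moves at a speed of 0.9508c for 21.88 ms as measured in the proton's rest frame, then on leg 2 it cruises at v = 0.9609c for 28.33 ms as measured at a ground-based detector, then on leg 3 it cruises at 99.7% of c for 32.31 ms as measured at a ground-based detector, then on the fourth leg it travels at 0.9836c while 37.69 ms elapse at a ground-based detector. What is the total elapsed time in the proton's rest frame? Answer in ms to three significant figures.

τ = 39.0 ms

Leg 1: 21.88 ms is already measured in the proton's rest frame.
Leg 2: γ = 1/√(1 − 0.9609²) = 1/√0.07667 = 3.611; τ_2 = 28.33/3.611 = 7.844 ms.
Leg 3: β = 0.997; γ = 1/√(1 − 0.997²) = 1/√0.005991 = 12.92; τ_3 = 32.31/12.92 = 2.501 ms.
Leg 4: γ = 1/√(1 − 0.9836²) = 1/√0.03253 = 5.544; τ_4 = 37.69/5.544 = 6.798 ms.
Total: 21.88 + 7.844 + 2.501 + 6.798 ms.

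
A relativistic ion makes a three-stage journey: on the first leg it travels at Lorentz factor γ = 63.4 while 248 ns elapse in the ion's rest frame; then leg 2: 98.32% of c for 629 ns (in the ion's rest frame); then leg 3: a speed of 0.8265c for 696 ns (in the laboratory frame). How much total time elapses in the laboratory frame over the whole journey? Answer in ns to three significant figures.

Δt = 1.99×10⁴ ns

Leg 1: γ = 63.4; Δt_1 = 63.40 × 248 = 1.572×10⁴ ns.
Leg 2: β = 0.9832; γ = 1/√(1 − 0.9832²) = 1/√0.03332 = 5.479; Δt_2 = 5.479 × 629 = 3446 ns.
Leg 3: 696 ns is already measured in the laboratory frame.
Total: 1.572×10⁴ + 3446 + 696.0 ns.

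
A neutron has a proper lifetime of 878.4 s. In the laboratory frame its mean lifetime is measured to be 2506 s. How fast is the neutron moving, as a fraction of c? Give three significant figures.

v = 0.937c

γ = Δt/τ₀ = 2506/878.4 = 2.853
β = √(1 − 1/γ²) = √(1 − 0.1229) = √0.8771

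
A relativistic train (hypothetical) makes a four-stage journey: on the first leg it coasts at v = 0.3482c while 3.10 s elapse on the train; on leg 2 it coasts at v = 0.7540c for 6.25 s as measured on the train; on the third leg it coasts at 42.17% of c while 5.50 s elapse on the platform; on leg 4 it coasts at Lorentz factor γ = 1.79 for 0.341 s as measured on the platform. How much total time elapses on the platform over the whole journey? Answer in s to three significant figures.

Δt = 18.7 s

Leg 1: γ = 1/√(1 − 0.3482²) = 1/√0.8788 = 1.067; Δt_1 = 1.067 × 3.10 = 3.307 s.
Leg 2: γ = 1/√(1 − 0.7540²) = 1/√0.4315 = 1.522; Δt_2 = 1.522 × 6.25 = 9.515 s.
Leg 3: 5.50 s is already measured on the platform.
Leg 4: 0.341 s is already measured on the platform.
Total: 3.307 + 9.515 + 5.500 + 0.3410 s.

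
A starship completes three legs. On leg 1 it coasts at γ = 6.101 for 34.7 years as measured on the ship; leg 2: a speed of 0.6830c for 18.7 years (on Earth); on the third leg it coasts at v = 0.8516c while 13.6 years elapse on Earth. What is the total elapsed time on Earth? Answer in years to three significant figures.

Leg 1: γ = 6.101; Δt_1 = 6.101 × 34.7 = 211.7 years.
Leg 2: 18.7 years is already measured on Earth.
Leg 3: 13.6 years is already measured on Earth.
Total: 211.7 + 18.70 + 13.60 years.

Δt = 244 years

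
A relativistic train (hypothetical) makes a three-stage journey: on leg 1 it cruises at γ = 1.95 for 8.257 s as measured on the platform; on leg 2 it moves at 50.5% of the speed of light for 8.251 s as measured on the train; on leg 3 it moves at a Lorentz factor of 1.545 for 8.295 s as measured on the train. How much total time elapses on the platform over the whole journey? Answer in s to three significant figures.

Leg 1: 8.257 s is already measured on the platform.
Leg 2: β = 0.505; γ = 1/√(1 − 0.505²) = 1/√0.7450 = 1.159; Δt_2 = 1.159 × 8.251 = 9.560 s.
Leg 3: γ = 1.545; Δt_3 = 1.545 × 8.295 = 12.82 s.
Total: 8.257 + 9.560 + 12.82 s.

Δt = 30.6 s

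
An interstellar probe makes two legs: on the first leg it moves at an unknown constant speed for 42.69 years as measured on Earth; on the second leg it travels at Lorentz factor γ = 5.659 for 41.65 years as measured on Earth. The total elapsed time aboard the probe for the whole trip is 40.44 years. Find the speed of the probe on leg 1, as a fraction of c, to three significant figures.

β = 0.632

Leg 1: speed unknown; τ_1 = 42.69/γ_1.
Leg 2: γ = 5.659; τ_2 = 41.65/5.659 = 7.360 years.
Total proper time: τ_1 + 7.360 = 40.44, so τ_1 = 40.44 − 7.360 = 33.08 years.
γ_1 = 42.69/33.08 = 1.291; β = √(1 − 1/γ²) = √0.3995.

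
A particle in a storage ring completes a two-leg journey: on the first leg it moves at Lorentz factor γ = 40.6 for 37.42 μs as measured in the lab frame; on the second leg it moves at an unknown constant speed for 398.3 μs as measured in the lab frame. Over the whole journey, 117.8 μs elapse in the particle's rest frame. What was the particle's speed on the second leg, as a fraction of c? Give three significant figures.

Leg 1: γ = 40.6; τ_1 = 37.42/40.60 = 0.9217 μs.
Leg 2: speed unknown; τ_2 = 398.3/γ_2.
Total proper time: 0.9217 + τ_2 = 117.8, so τ_2 = 117.8 − 0.9217 = 116.9 μs.
γ_2 = 398.3/116.9 = 3.408; β = √(1 − 1/γ²) = √0.9139.

β = 0.956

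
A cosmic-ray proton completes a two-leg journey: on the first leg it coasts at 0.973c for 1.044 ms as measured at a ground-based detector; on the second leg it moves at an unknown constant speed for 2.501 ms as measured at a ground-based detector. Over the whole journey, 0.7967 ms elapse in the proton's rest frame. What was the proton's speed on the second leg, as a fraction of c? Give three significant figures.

β = 0.975

Leg 1: γ = 1/√(1 − 0.973²) = 1/√0.05327 = 4.333; τ_1 = 1.044/4.333 = 0.2410 ms.
Leg 2: speed unknown; τ_2 = 2.501/γ_2.
Total proper time: 0.2410 + τ_2 = 0.7967, so τ_2 = 0.7967 − 0.2410 = 0.5557 ms.
γ_2 = 2.501/0.5557 = 4.500; β = √(1 − 1/γ²) = √0.9506.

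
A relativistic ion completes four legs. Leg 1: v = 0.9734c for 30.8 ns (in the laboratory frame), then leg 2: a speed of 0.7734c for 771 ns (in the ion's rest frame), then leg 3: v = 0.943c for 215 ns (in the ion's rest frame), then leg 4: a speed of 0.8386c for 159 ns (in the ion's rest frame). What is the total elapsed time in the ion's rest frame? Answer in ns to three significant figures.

τ = 1150 ns

Leg 1: γ = 1/√(1 − 0.9734²) = 1/√0.05249 = 4.365; τ_1 = 30.8/4.365 = 7.057 ns.
Leg 2: 771 ns is already measured in the ion's rest frame.
Leg 3: 215 ns is already measured in the ion's rest frame.
Leg 4: 159 ns is already measured in the ion's rest frame.
Total: 7.057 + 771.0 + 215.0 + 159.0 ns.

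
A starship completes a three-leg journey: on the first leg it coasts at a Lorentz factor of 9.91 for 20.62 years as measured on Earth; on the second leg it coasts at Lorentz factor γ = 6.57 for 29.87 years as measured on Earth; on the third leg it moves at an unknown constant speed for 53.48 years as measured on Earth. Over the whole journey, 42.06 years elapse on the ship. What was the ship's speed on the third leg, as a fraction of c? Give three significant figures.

Leg 1: γ = 9.91; τ_1 = 20.62/9.910 = 2.081 years.
Leg 2: γ = 6.57; τ_2 = 29.87/6.570 = 4.546 years.
Leg 3: speed unknown; τ_3 = 53.48/γ_3.
Total proper time: 2.081 + 4.546 + τ_3 = 42.06, so τ_3 = 42.06 − 6.627 = 35.43 years.
γ_3 = 53.48/35.43 = 1.509; β = √(1 − 1/γ²) = √0.5610.

β = 0.749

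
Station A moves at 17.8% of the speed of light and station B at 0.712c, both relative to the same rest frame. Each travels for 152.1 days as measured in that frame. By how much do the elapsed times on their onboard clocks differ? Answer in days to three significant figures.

A: β = 0.178; γ = 1/√(1 − 0.178²) = 1/√0.9683 = 1.016; τ_A = 152.1/1.016 = 149.7 days.
B: γ = 1/√(1 − 0.712²) = 1/√0.4931 = 1.424; τ_B = 152.1/1.424 = 106.8 days.

|τ_A − τ_B| = 42.9 days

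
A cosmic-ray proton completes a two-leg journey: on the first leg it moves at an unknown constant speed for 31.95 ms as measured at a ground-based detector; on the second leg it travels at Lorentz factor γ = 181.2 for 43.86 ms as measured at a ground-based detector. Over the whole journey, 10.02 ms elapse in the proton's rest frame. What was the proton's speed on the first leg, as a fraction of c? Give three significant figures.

β = 0.952

Leg 1: speed unknown; τ_1 = 31.95/γ_1.
Leg 2: γ = 181.2; τ_2 = 43.86/181.2 = 0.2421 ms.
Total proper time: τ_1 + 0.2421 = 10.02, so τ_1 = 10.02 − 0.2421 = 9.778 ms.
γ_1 = 31.95/9.778 = 3.268; β = √(1 − 1/γ²) = √0.9063.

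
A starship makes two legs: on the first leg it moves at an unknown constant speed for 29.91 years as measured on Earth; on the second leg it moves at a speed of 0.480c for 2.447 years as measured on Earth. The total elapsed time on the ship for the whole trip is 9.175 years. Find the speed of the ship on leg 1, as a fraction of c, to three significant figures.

Leg 1: speed unknown; τ_1 = 29.91/γ_1.
Leg 2: γ = 1/√(1 − 0.480²) = 1/√0.7696 = 1.140; τ_2 = 2.447/1.140 = 2.147 years.
Total proper time: τ_1 + 2.147 = 9.175, so τ_1 = 9.175 − 2.147 = 7.028 years.
γ_1 = 29.91/7.028 = 4.256; β = √(1 − 1/γ²) = √0.9448.

β = 0.972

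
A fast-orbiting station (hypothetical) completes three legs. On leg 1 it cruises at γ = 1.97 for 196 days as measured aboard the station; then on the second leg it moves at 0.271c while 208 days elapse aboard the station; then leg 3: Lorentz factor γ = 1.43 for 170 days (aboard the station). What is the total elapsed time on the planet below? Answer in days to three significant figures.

Δt = 845 days

Leg 1: γ = 1.97; Δt_1 = 1.970 × 196 = 386.1 days.
Leg 2: γ = 1/√(1 − 0.271²) = 1/√0.9266 = 1.039; Δt_2 = 1.039 × 208 = 216.1 days.
Leg 3: γ = 1.43; Δt_3 = 1.430 × 170 = 243.1 days.
Total: 386.1 + 216.1 + 243.1 days.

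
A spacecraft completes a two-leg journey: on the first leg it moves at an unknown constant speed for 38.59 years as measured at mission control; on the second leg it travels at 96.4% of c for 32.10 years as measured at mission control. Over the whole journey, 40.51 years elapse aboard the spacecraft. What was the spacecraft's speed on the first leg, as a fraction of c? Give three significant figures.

Leg 1: speed unknown; τ_1 = 38.59/γ_1.
Leg 2: β = 0.964; γ = 1/√(1 − 0.964²) = 1/√0.07070 = 3.761; τ_2 = 32.10/3.761 = 8.535 years.
Total proper time: τ_1 + 8.535 = 40.51, so τ_1 = 40.51 − 8.535 = 31.97 years.
γ_1 = 38.59/31.97 = 1.207; β = √(1 − 1/γ²) = √0.3135.

β = 0.560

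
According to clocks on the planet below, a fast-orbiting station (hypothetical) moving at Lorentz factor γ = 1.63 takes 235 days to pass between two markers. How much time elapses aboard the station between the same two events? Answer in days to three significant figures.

γ = 1.63
The interval measured on the planet below is the dilated one; the clock aboard the station measures the proper time τ = Δt/γ = 235/1.630 days.

τ = 144 days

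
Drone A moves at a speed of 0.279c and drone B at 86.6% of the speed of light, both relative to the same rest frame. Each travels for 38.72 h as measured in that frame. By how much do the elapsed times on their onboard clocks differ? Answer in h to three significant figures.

|τ_A − τ_B| = 17.8 h

A: γ = 1/√(1 − 0.279²) = 1/√0.9222 = 1.041; τ_A = 38.72/1.041 = 37.18 h.
B: β = 0.866; γ = 1/√(1 − 0.866²) = 1/√0.2500 = 2.000; τ_B = 38.72/2.000 = 19.36 h.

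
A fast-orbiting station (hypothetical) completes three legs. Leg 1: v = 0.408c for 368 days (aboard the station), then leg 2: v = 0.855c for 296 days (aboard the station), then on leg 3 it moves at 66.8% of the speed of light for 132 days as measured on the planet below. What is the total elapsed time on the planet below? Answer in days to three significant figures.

Leg 1: γ = 1/√(1 − 0.408²) = 1/√0.8335 = 1.095; Δt_1 = 1.095 × 368 = 403.1 days.
Leg 2: γ = 1/√(1 − 0.855²) = 1/√0.2690 = 1.928; Δt_2 = 1.928 × 296 = 570.7 days.
Leg 3: 132 days is already measured on the planet below.
Total: 403.1 + 570.7 + 132.0 days.

Δt = 1110 days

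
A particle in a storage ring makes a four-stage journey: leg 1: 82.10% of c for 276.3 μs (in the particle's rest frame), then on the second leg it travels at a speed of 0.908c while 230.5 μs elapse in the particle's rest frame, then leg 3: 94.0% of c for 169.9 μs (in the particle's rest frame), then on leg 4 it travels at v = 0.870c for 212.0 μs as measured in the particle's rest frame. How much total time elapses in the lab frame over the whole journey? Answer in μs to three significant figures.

Leg 1: β = 0.8210; γ = 1/√(1 − 0.8210²) = 1/√0.3260 = 1.752; Δt_1 = 1.752 × 276.3 = 483.9 μs.
Leg 2: γ = 1/√(1 − 0.908²) = 1/√0.1755 = 2.387; Δt_2 = 2.387 × 230.5 = 550.2 μs.
Leg 3: β = 0.940; γ = 1/√(1 − 0.940²) = 1/√0.1164 = 2.931; Δt_3 = 2.931 × 169.9 = 498.0 μs.
Leg 4: γ = 1/√(1 − 0.870²) = 1/√0.2431 = 2.028; Δt_4 = 2.028 × 212.0 = 430.0 μs.
Total: 483.9 + 550.2 + 498.0 + 430.0 μs.

Δt = 1960 μs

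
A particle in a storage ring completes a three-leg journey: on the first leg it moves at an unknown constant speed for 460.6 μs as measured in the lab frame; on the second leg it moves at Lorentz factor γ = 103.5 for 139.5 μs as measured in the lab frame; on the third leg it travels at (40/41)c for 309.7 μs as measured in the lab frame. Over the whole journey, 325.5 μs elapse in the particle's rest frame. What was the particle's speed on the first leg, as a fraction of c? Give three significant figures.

Leg 1: speed unknown; τ_1 = 460.6/γ_1.
Leg 2: γ = 103.5; τ_2 = 139.5/103.5 = 1.348 μs.
Leg 3: γ = 1/√(1 − (40/41)²) = 41/9 ≈ 4.556; τ_3 = 309.7/4.556 = 67.98 μs.
Total proper time: τ_1 + 1.348 + 67.98 = 325.5, so τ_1 = 325.5 − 69.33 = 256.2 μs.
γ_1 = 460.6/256.2 = 1.798; β = √(1 − 1/γ²) = √0.6907.

β = 0.831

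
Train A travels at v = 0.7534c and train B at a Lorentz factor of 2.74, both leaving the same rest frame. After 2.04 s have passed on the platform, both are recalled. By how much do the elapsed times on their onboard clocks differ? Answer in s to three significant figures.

A: γ = 1/√(1 − 0.7534²) = 1/√0.4324 = 1.521; τ_A = 2.04/1.521 = 1.341 s.
B: γ = 2.74; τ_B = 2.04/2.740 = 0.7445 s.

|τ_A − τ_B| = 0.597 s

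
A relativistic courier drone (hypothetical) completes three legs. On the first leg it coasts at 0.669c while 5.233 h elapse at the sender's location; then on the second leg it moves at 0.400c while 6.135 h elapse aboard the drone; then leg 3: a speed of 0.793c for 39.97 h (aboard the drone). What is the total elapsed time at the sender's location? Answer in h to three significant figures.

Leg 1: 5.233 h is already measured at the sender's location.
Leg 2: γ = 1/√(1 − 0.400²) = 1/√0.8400 = 1.091; Δt_2 = 1.091 × 6.135 = 6.694 h.
Leg 3: γ = 1/√(1 − 0.793²) = 1/√0.3712 = 1.641; Δt_3 = 1.641 × 39.97 = 65.61 h.
Total: 5.233 + 6.694 + 65.61 h.

Δt = 77.5 h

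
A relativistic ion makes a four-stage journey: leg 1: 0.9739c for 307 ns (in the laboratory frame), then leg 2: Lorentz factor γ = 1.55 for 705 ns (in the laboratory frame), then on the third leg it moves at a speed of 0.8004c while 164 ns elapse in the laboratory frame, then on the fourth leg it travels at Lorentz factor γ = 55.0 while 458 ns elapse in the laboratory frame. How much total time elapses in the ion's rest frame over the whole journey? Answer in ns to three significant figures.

Leg 1: γ = 1/√(1 − 0.9739²) = 1/√0.05152 = 4.406; τ_1 = 307/4.406 = 69.68 ns.
Leg 2: γ = 1.55; τ_2 = 705/1.550 = 454.8 ns.
Leg 3: γ = 1/√(1 − 0.8004²) = 1/√0.3594 = 1.668; τ_3 = 164/1.668 = 98.31 ns.
Leg 4: γ = 55.0; τ_4 = 458/55.00 = 8.327 ns.
Total: 69.68 + 454.8 + 98.31 + 8.327 ns.

τ = 631 ns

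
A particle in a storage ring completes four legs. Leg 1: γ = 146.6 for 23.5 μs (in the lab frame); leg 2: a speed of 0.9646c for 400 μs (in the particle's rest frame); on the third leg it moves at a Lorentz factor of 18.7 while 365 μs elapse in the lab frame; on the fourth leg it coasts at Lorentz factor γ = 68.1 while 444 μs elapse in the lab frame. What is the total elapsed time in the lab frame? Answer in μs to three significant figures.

Δt = 2350 μs

Leg 1: 23.5 μs is already measured in the lab frame.
Leg 2: γ = 1/√(1 − 0.9646²) = 1/√0.06955 = 3.792; Δt_2 = 3.792 × 400 = 1517 μs.
Leg 3: 365 μs is already measured in the lab frame.
Leg 4: 444 μs is already measured in the lab frame.
Total: 23.50 + 1517 + 365.0 + 444.0 μs.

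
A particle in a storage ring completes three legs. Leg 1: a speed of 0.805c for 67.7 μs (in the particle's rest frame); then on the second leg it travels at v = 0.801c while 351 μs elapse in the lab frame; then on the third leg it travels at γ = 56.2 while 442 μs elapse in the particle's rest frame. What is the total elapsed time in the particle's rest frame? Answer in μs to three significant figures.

Leg 1: 67.7 μs is already measured in the particle's rest frame.
Leg 2: γ = 1/√(1 − 0.801²) = 1/√0.3584 = 1.670; τ_2 = 351/1.670 = 210.1 μs.
Leg 3: 442 μs is already measured in the particle's rest frame.
Total: 67.70 + 210.1 + 442.0 μs.

τ = 720 μs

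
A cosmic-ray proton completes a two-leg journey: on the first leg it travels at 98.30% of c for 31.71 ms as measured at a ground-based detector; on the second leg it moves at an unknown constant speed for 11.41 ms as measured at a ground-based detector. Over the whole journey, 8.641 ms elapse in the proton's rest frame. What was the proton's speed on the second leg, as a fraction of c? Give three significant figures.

Leg 1: β = 0.9830; γ = 1/√(1 − 0.9830²) = 1/√0.03371 = 5.446; τ_1 = 31.71/5.446 = 5.822 ms.
Leg 2: speed unknown; τ_2 = 11.41/γ_2.
Total proper time: 5.822 + τ_2 = 8.641, so τ_2 = 8.641 − 5.822 = 2.819 ms.
γ_2 = 11.41/2.819 = 4.048; β = √(1 − 1/γ²) = √0.9390.

β = 0.969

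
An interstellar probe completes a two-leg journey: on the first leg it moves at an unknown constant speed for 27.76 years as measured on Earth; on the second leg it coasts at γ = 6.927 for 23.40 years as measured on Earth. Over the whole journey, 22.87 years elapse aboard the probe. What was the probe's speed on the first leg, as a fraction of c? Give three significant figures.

Leg 1: speed unknown; τ_1 = 27.76/γ_1.
Leg 2: γ = 6.927; τ_2 = 23.40/6.927 = 3.378 years.
Total proper time: τ_1 + 3.378 = 22.87, so τ_1 = 22.87 − 3.378 = 19.49 years.
γ_1 = 27.76/19.49 = 1.424; β = √(1 − 1/γ²) = √0.5070.

β = 0.712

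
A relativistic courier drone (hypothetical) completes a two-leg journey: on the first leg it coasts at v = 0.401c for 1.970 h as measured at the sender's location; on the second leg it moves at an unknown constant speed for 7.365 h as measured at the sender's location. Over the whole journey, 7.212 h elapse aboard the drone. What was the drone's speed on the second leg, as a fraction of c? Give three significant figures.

β = 0.679

Leg 1: γ = 1/√(1 − 0.401²) = 1/√0.8392 = 1.092; τ_1 = 1.970/1.092 = 1.805 h.
Leg 2: speed unknown; τ_2 = 7.365/γ_2.
Total proper time: 1.805 + τ_2 = 7.212, so τ_2 = 7.212 − 1.805 = 5.407 h.
γ_2 = 7.365/5.407 = 1.362; β = √(1 − 1/γ²) = √0.4610.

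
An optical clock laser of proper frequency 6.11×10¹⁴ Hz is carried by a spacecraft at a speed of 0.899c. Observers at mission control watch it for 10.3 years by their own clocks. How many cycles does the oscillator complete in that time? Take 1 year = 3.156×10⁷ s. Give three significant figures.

γ = 1/√(1 − 0.899²) = 1/√0.1918 = 2.283
During 10.3 years of lab time, the oscillator's proper time advances by τ = Δt/γ = 10.3/2.283 = 4.511 years = 1.424×10⁸ s.
N = f × τ = 6.11×10¹⁴ × 1.424×10⁸ = 8.698×10²².

N = 8.70×10²²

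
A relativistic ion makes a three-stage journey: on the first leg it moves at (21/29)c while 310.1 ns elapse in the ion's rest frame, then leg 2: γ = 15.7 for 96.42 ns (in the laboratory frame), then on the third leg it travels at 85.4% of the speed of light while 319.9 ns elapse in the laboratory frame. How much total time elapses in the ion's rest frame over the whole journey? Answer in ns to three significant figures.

Leg 1: 310.1 ns is already measured in the ion's rest frame.
Leg 2: γ = 15.7; τ_2 = 96.42/15.70 = 6.141 ns.
Leg 3: β = 0.854; γ = 1/√(1 − 0.854²) = 1/√0.2707 = 1.922; τ_3 = 319.9/1.922 = 166.4 ns.
Total: 310.1 + 6.141 + 166.4 ns.

τ = 483 ns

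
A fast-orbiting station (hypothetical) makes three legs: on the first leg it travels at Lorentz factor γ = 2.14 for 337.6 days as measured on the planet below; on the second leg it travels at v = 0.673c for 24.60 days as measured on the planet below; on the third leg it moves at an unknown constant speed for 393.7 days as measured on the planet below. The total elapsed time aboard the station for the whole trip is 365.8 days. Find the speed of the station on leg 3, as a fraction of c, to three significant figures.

β = 0.876

Leg 1: γ = 2.14; τ_1 = 337.6/2.140 = 157.8 days.
Leg 2: γ = 1/√(1 − 0.673²) = 1/√0.5471 = 1.352; τ_2 = 24.60/1.352 = 18.20 days.
Leg 3: speed unknown; τ_3 = 393.7/γ_3.
Total proper time: 157.8 + 18.20 + τ_3 = 365.8, so τ_3 = 365.8 − 176.0 = 189.8 days.
γ_3 = 393.7/189.8 = 2.074; β = √(1 − 1/γ²) = √0.7675.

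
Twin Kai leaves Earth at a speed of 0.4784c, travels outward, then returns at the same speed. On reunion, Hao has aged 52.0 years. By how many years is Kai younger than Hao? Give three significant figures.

γ = 1/√(1 − 0.4784²) = 1/√0.7711 = 1.139
Kai's elapsed proper time: τ = 52.0/1.139 = 45.66 years.
Age gap = Δt − τ = 52.0 − 45.66 years.

Δt − τ = 6.34 years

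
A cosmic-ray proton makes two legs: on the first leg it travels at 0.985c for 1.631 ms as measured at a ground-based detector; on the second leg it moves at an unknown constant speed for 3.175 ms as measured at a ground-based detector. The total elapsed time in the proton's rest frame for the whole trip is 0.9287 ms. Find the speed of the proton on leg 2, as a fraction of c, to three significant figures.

Leg 1: γ = 1/√(1 − 0.985²) = 1/√0.02977 = 5.795; τ_1 = 1.631/5.795 = 0.2814 ms.
Leg 2: speed unknown; τ_2 = 3.175/γ_2.
Total proper time: 0.2814 + τ_2 = 0.9287, so τ_2 = 0.9287 − 0.2814 = 0.6473 ms.
γ_2 = 3.175/0.6473 = 4.905; β = √(1 − 1/γ²) = √0.9584.

β = 0.979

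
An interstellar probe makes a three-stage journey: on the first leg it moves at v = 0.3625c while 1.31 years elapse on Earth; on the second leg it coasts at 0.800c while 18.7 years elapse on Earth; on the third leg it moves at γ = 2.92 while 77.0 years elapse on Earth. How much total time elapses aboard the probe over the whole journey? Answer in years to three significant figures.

Leg 1: γ = 1/√(1 − 0.3625²) = 1/√0.8686 = 1.073; τ_1 = 1.31/1.073 = 1.221 years.
Leg 2: γ = 1/√(1 − 0.800²) = 5/3 ≈ 1.667; τ_2 = 18.7/1.667 = 11.22 years.
Leg 3: γ = 2.92; τ_3 = 77.0/2.920 = 26.37 years.
Total: 1.221 + 11.22 + 26.37 years.

τ = 38.8 years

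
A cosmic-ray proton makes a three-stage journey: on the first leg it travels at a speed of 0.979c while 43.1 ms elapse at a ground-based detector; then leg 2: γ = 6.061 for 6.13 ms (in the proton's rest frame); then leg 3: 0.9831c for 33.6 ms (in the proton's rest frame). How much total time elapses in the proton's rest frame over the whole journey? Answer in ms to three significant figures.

Leg 1: γ = 1/√(1 − 0.979²) = 1/√0.04156 = 4.905; τ_1 = 43.1/4.905 = 8.786 ms.
Leg 2: 6.13 ms is already measured in the proton's rest frame.
Leg 3: 33.6 ms is already measured in the proton's rest frame.
Total: 8.786 + 6.130 + 33.60 ms.

τ = 48.5 ms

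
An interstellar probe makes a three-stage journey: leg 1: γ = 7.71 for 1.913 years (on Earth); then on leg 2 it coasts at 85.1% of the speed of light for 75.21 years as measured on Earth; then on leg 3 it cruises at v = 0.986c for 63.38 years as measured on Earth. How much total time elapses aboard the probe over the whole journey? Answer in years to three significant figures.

τ = 50.3 years

Leg 1: γ = 7.71; τ_1 = 1.913/7.710 = 0.2481 years.
Leg 2: β = 0.851; γ = 1/√(1 − 0.851²) = 1/√0.2758 = 1.904; τ_2 = 75.21/1.904 = 39.50 years.
Leg 3: γ = 1/√(1 − 0.986²) = 1/√0.02780 = 5.997; τ_3 = 63.38/5.997 = 10.57 years.
Total: 0.2481 + 39.50 + 10.57 years.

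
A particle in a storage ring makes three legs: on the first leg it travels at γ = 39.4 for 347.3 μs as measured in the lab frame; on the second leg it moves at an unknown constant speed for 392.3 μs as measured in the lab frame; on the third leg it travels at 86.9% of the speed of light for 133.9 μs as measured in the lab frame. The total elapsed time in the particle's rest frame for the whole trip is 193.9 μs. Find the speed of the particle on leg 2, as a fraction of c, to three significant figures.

β = 0.953

Leg 1: γ = 39.4; τ_1 = 347.3/39.40 = 8.815 μs.
Leg 2: speed unknown; τ_2 = 392.3/γ_2.
Leg 3: β = 0.869; γ = 1/√(1 − 0.869²) = 1/√0.2448 = 2.021; τ_3 = 133.9/2.021 = 66.26 μs.
Total proper time: 8.815 + τ_2 + 66.26 = 193.9, so τ_2 = 193.9 − 75.07 = 118.8 μs.
γ_2 = 392.3/118.8 = 3.301; β = √(1 − 1/γ²) = √0.9082.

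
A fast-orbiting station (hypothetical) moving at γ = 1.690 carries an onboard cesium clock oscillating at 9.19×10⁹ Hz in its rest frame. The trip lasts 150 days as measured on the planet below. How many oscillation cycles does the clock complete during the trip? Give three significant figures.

γ = 1.690
The oscillator's own cycle count is N = f × τ where τ is the proper time aboard the station. τ = Δt/γ = 150/1.690 = 88.76 days = 7.669×10⁶ s.
N = 9.19×10⁹ × 7.669×10⁶ = 7.047×10¹⁶.

N = 7.05×10¹⁶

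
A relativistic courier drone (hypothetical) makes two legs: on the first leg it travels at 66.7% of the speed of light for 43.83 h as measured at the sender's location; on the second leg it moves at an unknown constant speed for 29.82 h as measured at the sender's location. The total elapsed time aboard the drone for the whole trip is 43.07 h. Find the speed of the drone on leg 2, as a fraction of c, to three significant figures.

β = 0.937

Leg 1: β = 0.667; γ = 1/√(1 − 0.667²) = 1/√0.5551 = 1.342; τ_1 = 43.83/1.342 = 32.66 h.
Leg 2: speed unknown; τ_2 = 29.82/γ_2.
Total proper time: 32.66 + τ_2 = 43.07, so τ_2 = 43.07 − 32.66 = 10.41 h.
γ_2 = 29.82/10.41 = 2.863; β = √(1 − 1/γ²) = √0.8780.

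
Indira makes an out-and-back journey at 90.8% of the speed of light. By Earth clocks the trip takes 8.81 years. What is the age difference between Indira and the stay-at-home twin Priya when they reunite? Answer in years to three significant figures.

β = 0.908; γ = 1/√(1 − 0.908²) = 1/√0.1755 = 2.387
Indira's elapsed proper time: τ = 8.81/2.387 = 3.691 years.
Age gap = Δt − τ = 8.81 − 3.691 years.

Δt − τ = 5.12 years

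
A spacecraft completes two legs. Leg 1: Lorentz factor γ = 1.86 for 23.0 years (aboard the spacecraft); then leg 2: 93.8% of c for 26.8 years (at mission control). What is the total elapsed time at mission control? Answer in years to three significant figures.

Leg 1: γ = 1.86; Δt_1 = 1.860 × 23.0 = 42.78 years.
Leg 2: 26.8 years is already measured at mission control.
Total: 42.78 + 26.80 years.

Δt = 69.6 years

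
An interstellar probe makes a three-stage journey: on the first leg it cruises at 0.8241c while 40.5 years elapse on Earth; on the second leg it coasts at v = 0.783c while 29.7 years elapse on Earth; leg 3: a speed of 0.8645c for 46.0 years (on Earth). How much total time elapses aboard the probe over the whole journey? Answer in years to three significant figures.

τ = 64.5 years

Leg 1: γ = 1/√(1 − 0.8241²) = 1/√0.3209 = 1.765; τ_1 = 40.5/1.765 = 22.94 years.
Leg 2: γ = 1/√(1 − 0.783²) = 1/√0.3869 = 1.608; τ_2 = 29.7/1.608 = 18.47 years.
Leg 3: γ = 1/√(1 − 0.8645²) = 1/√0.2526 = 1.990; τ_3 = 46.0/1.990 = 23.12 years.
Total: 22.94 + 18.47 + 23.12 years.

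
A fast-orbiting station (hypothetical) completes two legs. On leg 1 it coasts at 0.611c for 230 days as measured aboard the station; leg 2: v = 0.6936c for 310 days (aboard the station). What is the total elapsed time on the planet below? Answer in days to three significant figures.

Leg 1: γ = 1/√(1 − 0.611²) = 1/√0.6267 = 1.263; Δt_1 = 1.263 × 230 = 290.5 days.
Leg 2: γ = 1/√(1 − 0.6936²) = 1/√0.5189 = 1.388; Δt_2 = 1.388 × 310 = 430.3 days.
Total: 290.5 + 430.3 days.

Δt = 721 days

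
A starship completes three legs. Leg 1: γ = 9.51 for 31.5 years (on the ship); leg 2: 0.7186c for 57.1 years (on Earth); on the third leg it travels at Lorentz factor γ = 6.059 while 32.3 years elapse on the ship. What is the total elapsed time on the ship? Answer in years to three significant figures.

Leg 1: 31.5 years is already measured on the ship.
Leg 2: γ = 1/√(1 − 0.7186²) = 1/√0.4836 = 1.438; τ_2 = 57.1/1.438 = 39.71 years.
Leg 3: 32.3 years is already measured on the ship.
Total: 31.50 + 39.71 + 32.30 years.

τ = 104 years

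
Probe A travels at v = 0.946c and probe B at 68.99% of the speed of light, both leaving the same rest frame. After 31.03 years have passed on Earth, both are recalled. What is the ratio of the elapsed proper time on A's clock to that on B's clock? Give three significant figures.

A: γ = 1/√(1 − 0.946²) = 1/√0.1051 = 3.085. B: β = 0.6899; γ = 1/√(1 − 0.6899²) = 1/√0.5240 = 1.381.
τ_A/τ_B = γ_B/γ_A = 1.381/3.085 = 0.4478, so τ_A/τ_B = 0.4478.

τ_A/τ_B = 0.448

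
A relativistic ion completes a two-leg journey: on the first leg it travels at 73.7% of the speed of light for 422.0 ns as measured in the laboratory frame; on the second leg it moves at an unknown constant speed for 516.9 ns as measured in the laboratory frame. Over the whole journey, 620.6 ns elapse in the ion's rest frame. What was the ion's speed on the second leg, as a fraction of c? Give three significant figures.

β = 0.761

Leg 1: β = 0.737; γ = 1/√(1 − 0.737²) = 1/√0.4568 = 1.480; τ_1 = 422.0/1.480 = 285.2 ns.
Leg 2: speed unknown; τ_2 = 516.9/γ_2.
Total proper time: 285.2 + τ_2 = 620.6, so τ_2 = 620.6 − 285.2 = 335.4 ns.
γ_2 = 516.9/335.4 = 1.541; β = √(1 − 1/γ²) = √0.5790.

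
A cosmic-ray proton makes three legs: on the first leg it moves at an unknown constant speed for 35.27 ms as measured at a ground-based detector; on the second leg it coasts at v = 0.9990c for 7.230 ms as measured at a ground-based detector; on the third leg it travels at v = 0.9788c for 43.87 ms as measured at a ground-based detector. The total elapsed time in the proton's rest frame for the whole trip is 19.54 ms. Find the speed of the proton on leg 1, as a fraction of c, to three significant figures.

β = 0.957

Leg 1: speed unknown; τ_1 = 35.27/γ_1.
Leg 2: γ = 1/√(1 − 0.9990²) = 1/√0.001999 = 22.37; τ_2 = 7.230/22.37 = 0.3233 ms.
Leg 3: γ = 1/√(1 − 0.9788²) = 1/√0.04195 = 4.882; τ_3 = 43.87/4.882 = 8.985 ms.
Total proper time: τ_1 + 0.3233 + 8.985 = 19.54, so τ_1 = 19.54 − 9.309 = 10.23 ms.
γ_1 = 35.27/10.23 = 3.447; β = √(1 − 1/γ²) = √0.9158.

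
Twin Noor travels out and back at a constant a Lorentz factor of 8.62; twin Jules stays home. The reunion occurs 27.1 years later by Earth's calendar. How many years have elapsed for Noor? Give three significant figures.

γ = 8.62
Noor's clock measures proper time along the trip: τ = Δt/γ = 27.1/8.620 years.

τ = 3.14 years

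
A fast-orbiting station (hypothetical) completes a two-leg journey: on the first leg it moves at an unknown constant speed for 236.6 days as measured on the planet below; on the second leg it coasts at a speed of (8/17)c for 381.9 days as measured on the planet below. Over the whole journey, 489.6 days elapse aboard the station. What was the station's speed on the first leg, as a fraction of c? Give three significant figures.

β = 0.764

Leg 1: speed unknown; τ_1 = 236.6/γ_1.
Leg 2: γ = 1/√(1 − (8/17)²) = 17/15 ≈ 1.133; τ_2 = 381.9/1.133 = 337.0 days.
Total proper time: τ_1 + 337.0 = 489.6, so τ_1 = 489.6 − 337.0 = 152.6 days.
γ_1 = 236.6/152.6 = 1.550; β = √(1 − 1/γ²) = √0.5839.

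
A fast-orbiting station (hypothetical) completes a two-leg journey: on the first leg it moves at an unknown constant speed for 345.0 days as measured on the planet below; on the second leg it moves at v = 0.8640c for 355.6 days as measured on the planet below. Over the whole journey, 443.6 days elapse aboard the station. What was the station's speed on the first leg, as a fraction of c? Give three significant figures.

Leg 1: speed unknown; τ_1 = 345.0/γ_1.
Leg 2: γ = 1/√(1 − 0.8640²) = 1/√0.2535 = 1.986; τ_2 = 355.6/1.986 = 179.0 days.
Total proper time: τ_1 + 179.0 = 443.6, so τ_1 = 443.6 − 179.0 = 264.6 days.
γ_1 = 345.0/264.6 = 1.304; β = √(1 − 1/γ²) = √0.4120.

β = 0.642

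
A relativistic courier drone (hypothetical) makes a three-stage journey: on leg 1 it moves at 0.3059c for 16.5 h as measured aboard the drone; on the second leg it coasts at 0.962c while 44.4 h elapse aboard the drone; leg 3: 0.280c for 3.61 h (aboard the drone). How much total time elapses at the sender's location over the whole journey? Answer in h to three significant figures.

Δt = 184 h

Leg 1: γ = 1/√(1 − 0.3059²) = 1/√0.9064 = 1.050; Δt_1 = 1.050 × 16.5 = 17.33 h.
Leg 2: γ = 1/√(1 − 0.962²) = 1/√0.07456 = 3.662; Δt_2 = 3.662 × 44.4 = 162.6 h.
Leg 3: γ = 1/√(1 − 0.280²) = 25/24 ≈ 1.042; Δt_3 = 1.042 × 3.61 = 3.760 h.
Total: 17.33 + 162.6 + 3.760 h.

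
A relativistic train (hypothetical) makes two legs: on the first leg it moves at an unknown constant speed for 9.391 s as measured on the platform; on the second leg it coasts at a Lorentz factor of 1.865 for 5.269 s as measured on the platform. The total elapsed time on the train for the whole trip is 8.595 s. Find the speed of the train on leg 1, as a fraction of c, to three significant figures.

β = 0.789

Leg 1: speed unknown; τ_1 = 9.391/γ_1.
Leg 2: γ = 1.865; τ_2 = 5.269/1.865 = 2.825 s.
Total proper time: τ_1 + 2.825 = 8.595, so τ_1 = 8.595 − 2.825 = 5.770 s.
γ_1 = 9.391/5.770 = 1.628; β = √(1 − 1/γ²) = √0.6225.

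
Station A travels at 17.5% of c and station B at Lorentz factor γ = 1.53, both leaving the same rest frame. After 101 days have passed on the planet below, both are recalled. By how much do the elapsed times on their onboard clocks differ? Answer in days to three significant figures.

|τ_A − τ_B| = 33.4 days

A: β = 0.175; γ = 1/√(1 − 0.175²) = 1/√0.9694 = 1.016; τ_A = 101/1.016 = 99.44 days.
B: γ = 1.53; τ_B = 101/1.530 = 66.01 days.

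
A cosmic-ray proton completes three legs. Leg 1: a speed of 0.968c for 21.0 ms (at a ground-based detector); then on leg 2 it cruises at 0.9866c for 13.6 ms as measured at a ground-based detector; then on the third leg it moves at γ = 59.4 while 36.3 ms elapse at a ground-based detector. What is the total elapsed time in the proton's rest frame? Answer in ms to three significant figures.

Leg 1: γ = 1/√(1 − 0.968²) = 1/√0.06298 = 3.985; τ_1 = 21.0/3.985 = 5.270 ms.
Leg 2: γ = 1/√(1 − 0.9866²) = 1/√0.02662 = 6.129; τ_2 = 13.6/6.129 = 2.219 ms.
Leg 3: γ = 59.4; τ_3 = 36.3/59.40 = 0.6111 ms.
Total: 5.270 + 2.219 + 0.6111 ms.

τ = 8.10 ms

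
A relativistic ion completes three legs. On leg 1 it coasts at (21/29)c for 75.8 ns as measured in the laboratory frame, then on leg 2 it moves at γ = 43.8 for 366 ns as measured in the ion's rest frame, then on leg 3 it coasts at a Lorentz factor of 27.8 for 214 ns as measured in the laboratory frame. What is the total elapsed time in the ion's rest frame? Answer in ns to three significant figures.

Leg 1: γ = 1/√(1 − (21/29)²) = 29/20 = 1.450; τ_1 = 75.8/1.450 = 52.28 ns.
Leg 2: 366 ns is already measured in the ion's rest frame.
Leg 3: γ = 27.8; τ_3 = 214/27.80 = 7.698 ns.
Total: 52.28 + 366.0 + 7.698 ns.

τ = 426 ns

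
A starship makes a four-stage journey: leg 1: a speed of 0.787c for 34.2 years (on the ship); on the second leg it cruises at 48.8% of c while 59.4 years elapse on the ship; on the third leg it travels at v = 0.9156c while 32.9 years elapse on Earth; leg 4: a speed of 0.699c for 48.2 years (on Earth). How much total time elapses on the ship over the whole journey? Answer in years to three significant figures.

Leg 1: 34.2 years is already measured on the ship.
Leg 2: 59.4 years is already measured on the ship.
Leg 3: γ = 1/√(1 − 0.9156²) = 1/√0.1617 = 2.487; τ_3 = 32.9/2.487 = 13.23 years.
Leg 4: γ = 1/√(1 − 0.699²) = 1/√0.5114 = 1.398; τ_4 = 48.2/1.398 = 34.47 years.
Total: 34.20 + 59.40 + 13.23 + 34.47 years.

τ = 141 years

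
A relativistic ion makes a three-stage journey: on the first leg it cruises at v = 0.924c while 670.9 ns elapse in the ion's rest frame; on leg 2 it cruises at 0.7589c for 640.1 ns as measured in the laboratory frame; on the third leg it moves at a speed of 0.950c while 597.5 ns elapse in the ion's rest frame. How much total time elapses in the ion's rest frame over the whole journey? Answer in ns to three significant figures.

τ = 1690 ns

Leg 1: 670.9 ns is already measured in the ion's rest frame.
Leg 2: γ = 1/√(1 − 0.7589²) = 1/√0.4241 = 1.536; τ_2 = 640.1/1.536 = 416.8 ns.
Leg 3: 597.5 ns is already measured in the ion's rest frame.
Total: 670.9 + 416.8 + 597.5 ns.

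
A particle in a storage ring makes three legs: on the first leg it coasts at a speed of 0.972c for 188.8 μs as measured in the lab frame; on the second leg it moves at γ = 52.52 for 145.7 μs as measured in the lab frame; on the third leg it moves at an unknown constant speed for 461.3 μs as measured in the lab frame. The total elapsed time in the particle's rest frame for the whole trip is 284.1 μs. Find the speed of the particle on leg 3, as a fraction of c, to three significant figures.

Leg 1: γ = 1/√(1 − 0.972²) = 1/√0.05522 = 4.256; τ_1 = 188.8/4.256 = 44.36 μs.
Leg 2: γ = 52.52; τ_2 = 145.7/52.52 = 2.774 μs.
Leg 3: speed unknown; τ_3 = 461.3/γ_3.
Total proper time: 44.36 + 2.774 + τ_3 = 284.1, so τ_3 = 284.1 − 47.14 = 237.0 μs.
γ_3 = 461.3/237.0 = 1.947; β = √(1 − 1/γ²) = √0.7361.

β = 0.858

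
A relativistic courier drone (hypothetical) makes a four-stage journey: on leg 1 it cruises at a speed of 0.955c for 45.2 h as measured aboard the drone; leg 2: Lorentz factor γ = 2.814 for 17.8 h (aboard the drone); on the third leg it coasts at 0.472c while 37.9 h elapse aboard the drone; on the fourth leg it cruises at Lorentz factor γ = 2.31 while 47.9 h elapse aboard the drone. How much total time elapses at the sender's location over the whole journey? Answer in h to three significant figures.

Δt = 356 h

Leg 1: γ = 1/√(1 − 0.955²) = 1/√0.08798 = 3.371; Δt_1 = 3.371 × 45.2 = 152.4 h.
Leg 2: γ = 2.814; Δt_2 = 2.814 × 17.8 = 50.09 h.
Leg 3: γ = 1/√(1 − 0.472²) = 1/√0.7772 = 1.134; Δt_3 = 1.134 × 37.9 = 42.99 h.
Leg 4: γ = 2.31; Δt_4 = 2.310 × 47.9 = 110.6 h.
Total: 152.4 + 50.09 + 42.99 + 110.6 h.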